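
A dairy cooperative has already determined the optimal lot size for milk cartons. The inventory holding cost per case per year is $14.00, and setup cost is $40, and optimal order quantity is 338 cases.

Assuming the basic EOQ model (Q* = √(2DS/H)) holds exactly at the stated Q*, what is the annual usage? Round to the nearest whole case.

19,993 cases per year

Since Q* = (2DS/H)^½, squaring gives Q*²·H = 2DS.
D = Q²H / (2S) = 338² × 14 / (2 × 40) = 19,992.70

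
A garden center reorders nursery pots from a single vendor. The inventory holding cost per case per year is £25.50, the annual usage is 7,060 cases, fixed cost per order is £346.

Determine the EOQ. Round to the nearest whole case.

438 cases

2DS/H = 2·7,060·346/25.5 = 191,589.02
EOQ = √191,589.02 ≈ 437.71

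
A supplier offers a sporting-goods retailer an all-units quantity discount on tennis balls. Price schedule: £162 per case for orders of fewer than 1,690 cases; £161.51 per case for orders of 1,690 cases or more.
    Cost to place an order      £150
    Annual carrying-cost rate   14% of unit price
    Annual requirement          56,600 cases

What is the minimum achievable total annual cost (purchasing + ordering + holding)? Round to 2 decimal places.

£9,165,596.30

H₁ = 14%×£162 = £22.6800;  H₂ = 14%×£161.51 = £22.6114
EOQ₁ = √(2×56,600×150/22.6800) = 865.26  (< 1,690, feasible at tier 1)
EOQ₂ = √(2×56,600×150/22.6114) = 866.57  (< 1,690 → use Q = 1,690 at tier-2 price)
TC(tier 1 (EOQ₁), Q≈865.3) = £9,188,824.13
TC(tier 2, Q≈1,690.0) = £9,165,596.30
Minimum at tier 2: £9,165,596.30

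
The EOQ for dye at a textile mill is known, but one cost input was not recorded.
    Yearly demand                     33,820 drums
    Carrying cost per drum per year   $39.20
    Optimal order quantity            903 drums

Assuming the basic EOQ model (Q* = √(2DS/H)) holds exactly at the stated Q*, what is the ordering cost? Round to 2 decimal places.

$472.56

From Q* = √(2DS/H) ⇒ Q*² = 2DS/H.
S = Q²H / (2D) = 903² × 39.2 / (2 × 33,820) = 472.5611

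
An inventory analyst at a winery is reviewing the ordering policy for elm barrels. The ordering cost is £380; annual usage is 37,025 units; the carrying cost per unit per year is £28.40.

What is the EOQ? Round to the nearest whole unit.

995 units

2DS/H = 2·37,025·380/28.4 = 990,809.86
EOQ = √990,809.86 ≈ 995.39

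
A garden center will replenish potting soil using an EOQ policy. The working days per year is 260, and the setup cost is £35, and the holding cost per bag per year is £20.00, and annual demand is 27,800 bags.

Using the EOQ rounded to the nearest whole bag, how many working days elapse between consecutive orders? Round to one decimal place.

2DS/H = 2·27,800·35/20 = 97,300.00
EOQ = √97,300.00 ≈ 311.93 → Q = 312 bags
Days between orders = 260 / (D/Q) = 260 / 89.103 ≈ 2.918

2.9 days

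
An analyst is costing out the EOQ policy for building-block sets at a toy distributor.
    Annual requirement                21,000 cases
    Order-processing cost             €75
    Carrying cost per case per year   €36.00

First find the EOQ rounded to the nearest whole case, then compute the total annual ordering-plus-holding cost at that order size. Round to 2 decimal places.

€10,648.95

Q* = √(2·D·S / H) = √(2·21,000·75 / 36) = √87,500.0 ≈ 295.80 → Q = 296 cases
Ordering: D/Q × S = 21,000/296 × €75 = €5,320.95
Holding:  Q/2 × H = 296/2 × €36 = €5,328.00
Total = €5,320.95 + €5,328.00 = €10,648.95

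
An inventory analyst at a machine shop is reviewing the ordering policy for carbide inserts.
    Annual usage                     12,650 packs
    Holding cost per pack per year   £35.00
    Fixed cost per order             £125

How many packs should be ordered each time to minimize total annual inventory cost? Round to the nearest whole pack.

Q* = √(2·D·S / H) = √(2·12,650·125 / 35) = √90,357.1 ≈ 300.59

301 packs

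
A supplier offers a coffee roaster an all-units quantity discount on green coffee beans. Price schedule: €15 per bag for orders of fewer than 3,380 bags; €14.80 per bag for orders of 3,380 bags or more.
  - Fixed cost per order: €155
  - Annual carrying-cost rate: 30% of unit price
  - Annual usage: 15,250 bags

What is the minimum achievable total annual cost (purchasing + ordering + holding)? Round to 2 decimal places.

H₁ = 30%×€15 = €4.5000;  H₂ = 30%×€14.80 = €4.4400
EOQ₁ = √(2×15,250×155/4.5000) = 1,024.97  (< 3,380, feasible at tier 1)
EOQ₂ = √(2×15,250×155/4.4400) = 1,031.87  (< 3,380 → use Q = 3,380 at tier-2 price)
TC(tier 1 (EOQ₁), Q≈1,025.0) = €233,362.35
TC(tier 2, Q≈3,380.0) = €233,902.93
Minimum at tier 1 (EOQ₁): €233,362.35

€233,362.35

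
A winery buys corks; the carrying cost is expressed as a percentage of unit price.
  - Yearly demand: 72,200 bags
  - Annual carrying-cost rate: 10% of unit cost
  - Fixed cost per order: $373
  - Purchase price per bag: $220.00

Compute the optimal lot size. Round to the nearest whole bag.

1,565 bags

Holding cost per bag per year: H = 10% × $220 = $22.0000
2DS/H = 2·72,200·373/22 = 2,448,236.36
EOQ = √2,448,236.36 ≈ 1,564.68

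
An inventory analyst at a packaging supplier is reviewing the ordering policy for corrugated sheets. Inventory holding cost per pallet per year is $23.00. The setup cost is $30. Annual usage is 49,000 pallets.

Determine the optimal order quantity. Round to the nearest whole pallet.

Optimal lot size Q* = (2 × 49,000 × $30 / $23)^½ ≈ 357.53

358 pallets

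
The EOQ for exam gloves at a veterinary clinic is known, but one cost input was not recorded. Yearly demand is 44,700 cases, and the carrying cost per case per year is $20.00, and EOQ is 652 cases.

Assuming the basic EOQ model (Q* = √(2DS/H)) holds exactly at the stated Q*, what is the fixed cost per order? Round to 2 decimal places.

Since Q* = (2DS/H)^½, squaring gives Q*²·H = 2DS.
S = Q²H / (2D) = 652² × 20 / (2 × 44,700) = 95.1016

$95.10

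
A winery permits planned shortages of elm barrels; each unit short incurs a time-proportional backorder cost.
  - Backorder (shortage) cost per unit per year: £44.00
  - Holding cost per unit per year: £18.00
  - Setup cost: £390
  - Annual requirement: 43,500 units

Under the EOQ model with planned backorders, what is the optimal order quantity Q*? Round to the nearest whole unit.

Basic EOQ = √(2·43,500·390/18) = 1,372.953
Backorder adjustment √((H+b)/b) = √((18+44)/44) = 1.1871
Q* = 1,372.953 × 1.1871 ≈ 1,629.77

1,630 units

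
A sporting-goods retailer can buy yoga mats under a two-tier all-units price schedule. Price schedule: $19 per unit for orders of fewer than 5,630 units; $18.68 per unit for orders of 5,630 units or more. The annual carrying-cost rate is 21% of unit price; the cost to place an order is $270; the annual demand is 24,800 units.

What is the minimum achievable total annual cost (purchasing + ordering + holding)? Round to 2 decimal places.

H₁ = 21%×$19 = $3.9900;  H₂ = 21%×$18.68 = $3.9228
EOQ₁ = √(2×24,800×270/3.9900) = 1,832.05  (< 5,630, feasible at tier 1)
EOQ₂ = √(2×24,800×270/3.9228) = 1,847.67  (< 5,630 → use Q = 5,630 at tier-2 price)
TC(tier 1 (EOQ₁), Q≈1,832.0) = $478,509.86
TC(tier 2, Q≈5,630.0) = $475,496.02
Minimum at tier 2: $475,496.02

$475,496.02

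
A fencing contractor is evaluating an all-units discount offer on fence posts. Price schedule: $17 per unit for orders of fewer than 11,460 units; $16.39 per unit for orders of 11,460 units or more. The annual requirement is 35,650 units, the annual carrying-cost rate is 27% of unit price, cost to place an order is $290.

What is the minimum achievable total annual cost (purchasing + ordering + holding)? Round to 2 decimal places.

H₁ = 27%×$17 = $4.5900;  H₂ = 27%×$16.39 = $4.4253
EOQ₁ = √(2×35,650×290/4.5900) = 2,122.45  (< 11,460, feasible at tier 1)
EOQ₂ = √(2×35,650×290/4.4253) = 2,161.59  (< 11,460 → use Q = 11,460 at tier-2 price)
TC(tier 1 (EOQ₁), Q≈2,122.4) = $615,792.04
TC(tier 2, Q≈11,460.0) = $610,562.61
Minimum at tier 2: $610,562.61

$610,562.61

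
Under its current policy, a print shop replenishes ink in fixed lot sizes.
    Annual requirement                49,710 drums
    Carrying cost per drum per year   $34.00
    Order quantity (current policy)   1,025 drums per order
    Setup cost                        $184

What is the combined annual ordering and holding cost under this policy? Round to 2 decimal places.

Ordering: D/Q × S = 49,710/1,025 × $184 = $8,923.55
Holding:  Q/2 × H = 1,025/2 × $34 = $17,425.00
Total = $8,923.55 + $17,425.00 = $26,348.55

$26,348.55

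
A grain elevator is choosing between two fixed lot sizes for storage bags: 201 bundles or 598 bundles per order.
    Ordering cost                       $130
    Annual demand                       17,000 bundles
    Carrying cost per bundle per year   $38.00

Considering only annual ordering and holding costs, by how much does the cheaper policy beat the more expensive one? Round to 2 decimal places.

$243.63

For each Q, cost = (D/Q)·S + (Q/2)·H.
TC(201) = (17,000/201)×130 + (201/2)×38 = $14,814.02
TC(598) = (17,000/598)×130 + (598/2)×38 = $15,057.65
Lots of 201 are cheaper by $243.63.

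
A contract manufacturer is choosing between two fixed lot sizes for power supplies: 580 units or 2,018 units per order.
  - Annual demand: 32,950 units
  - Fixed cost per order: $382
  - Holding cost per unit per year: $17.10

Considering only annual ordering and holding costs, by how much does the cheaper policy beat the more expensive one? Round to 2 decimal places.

$3,169.34

For each Q, cost = (D/Q)·S + (Q/2)·H.
TC(580) = (32,950/580)×382 + (580/2)×17.1 = $26,660.55
TC(2,018) = (32,950/2,018)×382 + (2,018/2)×17.1 = $23,491.21
|ΔTC| = |$26,660.55 − $23,491.21| = $3,169.34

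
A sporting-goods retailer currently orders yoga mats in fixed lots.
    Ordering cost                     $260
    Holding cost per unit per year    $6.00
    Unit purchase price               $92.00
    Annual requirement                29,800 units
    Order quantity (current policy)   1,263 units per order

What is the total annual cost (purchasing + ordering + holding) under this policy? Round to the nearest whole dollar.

Ordering: D/Q × S = 29,800/1,263 × $260 = $6,134.60
Holding:  Q/2 × H = 1,263/2 × $6 = $3,789.00
Purchase cost = D·C = 29,800 × 92 = $2,741,600.00
Total = $6,134.60 + $3,789.00 + $2,741,600.00 = $2,751,523.60

$2,751,524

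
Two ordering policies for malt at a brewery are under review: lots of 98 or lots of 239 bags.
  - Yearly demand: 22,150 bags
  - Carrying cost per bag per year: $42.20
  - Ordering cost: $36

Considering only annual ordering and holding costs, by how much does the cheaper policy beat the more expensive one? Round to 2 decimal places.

$1,825.23

For each Q, cost = (D/Q)·S + (Q/2)·H.
TC(98) = (22,150/98)×36 + (98/2)×42.2 = $10,204.53
TC(239) = (22,150/239)×36 + (239/2)×42.2 = $8,379.30
|ΔTC| = |$10,204.53 − $8,379.30| = $1,825.23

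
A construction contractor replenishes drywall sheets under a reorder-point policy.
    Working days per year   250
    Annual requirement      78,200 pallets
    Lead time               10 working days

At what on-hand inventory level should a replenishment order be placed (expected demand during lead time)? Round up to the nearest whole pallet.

Daily demand d = 78,200 / 250 = 312.800 pallets/day
Demand during lead time = 312.800 × 10 = 3,128.00
Reorder point = 3,128.00 → round up

3,128 pallets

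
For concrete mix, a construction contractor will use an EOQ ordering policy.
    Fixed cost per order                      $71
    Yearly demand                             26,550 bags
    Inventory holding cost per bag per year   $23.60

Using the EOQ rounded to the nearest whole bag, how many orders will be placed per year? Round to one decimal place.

66.4 orders per year

2DS/H = 2·26,550·71/23.6 = 159,750.00
EOQ = √159,750.00 ≈ 399.69 → Q = 400
N = D/Q = 26,550/400 ≈ 66.375 orders/yr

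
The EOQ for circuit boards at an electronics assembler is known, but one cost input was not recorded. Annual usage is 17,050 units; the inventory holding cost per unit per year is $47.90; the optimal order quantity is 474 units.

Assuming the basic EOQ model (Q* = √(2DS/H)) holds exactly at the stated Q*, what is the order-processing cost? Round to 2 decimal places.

Since Q* = (2DS/H)^½, squaring gives Q*²·H = 2DS.
S = Q²H / (2D) = 474² × 47.9 / (2 × 17,050) = 315.6006

$315.60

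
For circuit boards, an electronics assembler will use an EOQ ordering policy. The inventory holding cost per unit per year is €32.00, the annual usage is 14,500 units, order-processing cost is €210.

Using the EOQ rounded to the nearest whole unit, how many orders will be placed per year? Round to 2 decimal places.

33.26 orders per year

Optimal lot size Q* = (2 × 14,500 × €210 / €32)^½ ≈ 436.25 → Q = 436
Orders per year = D/Q = 14,500 / 436 = 33.257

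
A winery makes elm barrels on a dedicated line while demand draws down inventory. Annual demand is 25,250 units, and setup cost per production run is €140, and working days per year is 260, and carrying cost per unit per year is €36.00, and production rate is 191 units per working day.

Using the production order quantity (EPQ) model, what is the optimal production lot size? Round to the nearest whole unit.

632 units

Daily demand d = 25,250/260 = 97.115; p = 191; 1 − d/p = 0.49154
EPQ = √(2DS / (H(1 − d/p)))
    = √(2 × 25,250 × 140 / (36 × 0.49154)) ≈ 632.09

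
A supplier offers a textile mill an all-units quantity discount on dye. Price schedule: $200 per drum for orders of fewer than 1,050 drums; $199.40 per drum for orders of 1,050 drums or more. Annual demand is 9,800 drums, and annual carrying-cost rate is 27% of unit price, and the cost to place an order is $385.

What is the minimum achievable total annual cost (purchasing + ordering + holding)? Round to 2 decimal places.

H₁ = 27%×$200 = $54.0000;  H₂ = 27%×$199.40 = $53.8380
EOQ₁ = √(2×9,800×385/54.0000) = 373.82  (< 1,050, feasible at tier 1)
EOQ₂ = √(2×9,800×385/53.8380) = 374.38  (< 1,050 → use Q = 1,050 at tier-2 price)
TC(tier 1 (EOQ₁), Q≈373.8) = $1,980,186.23
TC(tier 2, Q≈1,050.0) = $1,985,978.28
Minimum at tier 1 (EOQ₁): $1,980,186.23

$1,980,186.23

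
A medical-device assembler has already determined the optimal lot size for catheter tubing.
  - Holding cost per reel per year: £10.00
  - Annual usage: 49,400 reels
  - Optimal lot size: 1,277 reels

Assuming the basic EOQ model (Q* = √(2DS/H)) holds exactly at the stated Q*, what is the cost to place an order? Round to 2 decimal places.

EOQ relation: Q² = 2DS/H, so rearrange for the unknown.
S = Q²H / (2D) = 1,277² × 10 / (2 × 49,400) = 165.0535

£165.05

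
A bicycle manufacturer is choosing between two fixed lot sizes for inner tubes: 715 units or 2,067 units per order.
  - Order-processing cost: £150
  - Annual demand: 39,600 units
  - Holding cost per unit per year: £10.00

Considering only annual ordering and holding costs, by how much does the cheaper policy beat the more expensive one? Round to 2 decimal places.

TC(Q) = (D/Q)S + (Q/2)H
TC(715) = (39,600/715)×150 + (715/2)×10 = £11,882.69
TC(2,067) = (39,600/2,067)×150 + (2,067/2)×10 = £13,208.73
Cheaper: Q = 715.  Difference = £1,326.04

£1,326.04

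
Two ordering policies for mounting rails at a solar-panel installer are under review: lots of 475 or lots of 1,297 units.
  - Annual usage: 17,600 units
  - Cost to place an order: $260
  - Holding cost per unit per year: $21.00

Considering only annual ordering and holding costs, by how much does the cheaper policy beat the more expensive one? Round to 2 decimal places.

For each Q, cost = (D/Q)·S + (Q/2)·H.
TC(475) = (17,600/475)×260 + (475/2)×21 = $14,621.18
TC(1,297) = (17,600/1,297)×260 + (1,297/2)×21 = $17,146.64
|ΔTC| = |$14,621.18 − $17,146.64| = $2,525.46

$2,525.46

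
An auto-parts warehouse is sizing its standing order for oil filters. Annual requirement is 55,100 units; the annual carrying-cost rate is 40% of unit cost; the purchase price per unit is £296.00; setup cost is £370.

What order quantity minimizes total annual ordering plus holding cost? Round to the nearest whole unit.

587 units

Holding cost per unit per year: H = 40% × £296 = £118.4000
2DS/H = 2·55,100·370/118.4 = 344,375.00
EOQ = √344,375.00 ≈ 586.83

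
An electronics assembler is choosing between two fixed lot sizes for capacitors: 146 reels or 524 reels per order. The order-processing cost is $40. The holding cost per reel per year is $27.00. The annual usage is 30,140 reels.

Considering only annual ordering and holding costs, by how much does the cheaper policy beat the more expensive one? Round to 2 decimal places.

$853.77

TC(Q) = (D/Q)S + (Q/2)H
TC(146) = (30,140/146)×40 + (146/2)×27 = $10,228.53
TC(524) = (30,140/524)×40 + (524/2)×27 = $9,374.76
Cheaper: Q = 524.  Difference = $853.77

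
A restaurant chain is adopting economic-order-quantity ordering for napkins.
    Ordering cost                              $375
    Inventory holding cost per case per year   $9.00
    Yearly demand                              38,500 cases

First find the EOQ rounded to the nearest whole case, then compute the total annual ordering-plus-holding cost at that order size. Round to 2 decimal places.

EOQ = √(2DS/H) = √(2 × 38,500 × 375 / 9)
    = √(3,208,333.33) ≈ 1,791.18 → Q = 1,791 cases
Annual ordering cost = (D/Q)·S = (38,500/1,791) × 375 = $8,061.14
Annual holding cost  = (Q/2)·H = (1,791/2) × 9 = $8,059.50
Total = $8,061.14 + $8,059.50 = $16,120.64

$16,120.64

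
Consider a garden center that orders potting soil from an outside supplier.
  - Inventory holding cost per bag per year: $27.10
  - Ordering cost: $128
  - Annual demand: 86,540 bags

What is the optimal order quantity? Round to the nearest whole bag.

904 bags

2DS/H = 2·86,540·128/27.1 = 817,499.63
EOQ = √817,499.63 ≈ 904.16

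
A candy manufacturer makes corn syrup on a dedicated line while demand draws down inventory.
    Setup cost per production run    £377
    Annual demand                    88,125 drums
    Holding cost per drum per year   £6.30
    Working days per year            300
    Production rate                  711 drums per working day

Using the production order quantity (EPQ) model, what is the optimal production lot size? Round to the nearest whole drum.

4,239 drums

Daily demand d = 88,125/300 = 293.750; p = 711; 1 − d/p = 0.58685
EPQ = √(2DS / (H(1 − d/p)))
    = √(2 × 88,125 × 377 / (6.3 × 0.58685)) ≈ 4,239.37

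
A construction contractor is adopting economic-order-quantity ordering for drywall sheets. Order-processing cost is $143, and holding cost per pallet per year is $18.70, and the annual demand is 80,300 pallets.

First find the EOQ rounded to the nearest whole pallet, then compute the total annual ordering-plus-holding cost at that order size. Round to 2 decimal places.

$20,723.43

Optimal lot size Q* = (2 × 80,300 × $143 / $18.7)^½ ≈ 1,108.20 → Q = 1,108 pallets
Annual ordering cost = (D/Q)·S = (80,300/1,108) × 143 = $10,363.63
Annual holding cost  = (Q/2)·H = (1,108/2) × 18.7 = $10,359.80
Total = $10,363.63 + $10,359.80 = $20,723.43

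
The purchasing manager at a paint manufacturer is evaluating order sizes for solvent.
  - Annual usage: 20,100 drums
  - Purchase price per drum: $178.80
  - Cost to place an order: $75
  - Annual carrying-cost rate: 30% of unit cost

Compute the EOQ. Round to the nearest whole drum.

237 drums

H = i·C = 0.3 × $178.8 = $53.6400 per drum-year
Q* = √(2·D·S / H) = √(2·20,100·75 / 53.64) = √56,208.1 ≈ 237.08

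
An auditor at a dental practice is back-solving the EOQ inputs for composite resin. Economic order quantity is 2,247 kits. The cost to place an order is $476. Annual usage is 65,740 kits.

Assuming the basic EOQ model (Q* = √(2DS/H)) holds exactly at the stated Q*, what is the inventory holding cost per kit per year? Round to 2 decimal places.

$12.40

From Q* = √(2DS/H) ⇒ Q*² = 2DS/H.
H = 2DS / Q² = 2 × 65,740 × 476 / 2,247² = 12.3954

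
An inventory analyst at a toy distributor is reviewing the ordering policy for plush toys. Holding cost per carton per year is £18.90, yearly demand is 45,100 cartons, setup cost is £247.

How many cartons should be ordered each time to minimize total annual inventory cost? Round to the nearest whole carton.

2DS/H = 2·45,100·247/18.9 = 1,178,804.23
EOQ = √1,178,804.23 ≈ 1,085.73

1,086 cartons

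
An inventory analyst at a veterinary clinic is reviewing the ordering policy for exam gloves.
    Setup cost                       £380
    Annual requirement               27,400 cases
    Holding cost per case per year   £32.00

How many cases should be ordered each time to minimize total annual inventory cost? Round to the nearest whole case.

Optimal lot size Q* = (2 × 27,400 × £380 / £32)^½ ≈ 806.69

807 cases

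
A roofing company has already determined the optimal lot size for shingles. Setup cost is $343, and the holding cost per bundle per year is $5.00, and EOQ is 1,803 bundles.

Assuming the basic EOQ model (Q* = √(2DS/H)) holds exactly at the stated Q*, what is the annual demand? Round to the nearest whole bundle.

EOQ relation: Q² = 2DS/H, so rearrange for the unknown.
D = Q²H / (2S) = 1,803² × 5 / (2 × 343) = 23,693.94

23,694 bundles per year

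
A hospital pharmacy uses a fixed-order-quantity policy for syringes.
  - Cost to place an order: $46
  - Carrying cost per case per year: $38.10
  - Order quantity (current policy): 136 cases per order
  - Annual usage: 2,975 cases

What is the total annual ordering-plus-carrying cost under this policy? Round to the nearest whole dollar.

$3,597

Annual ordering cost = (D/Q)·S = (2,975/136) × 46 = $1,006.25
Annual holding cost  = (Q/2)·H = (136/2) × 38.1 = $2,590.80
Total = $1,006.25 + $2,590.80 = $3,597.05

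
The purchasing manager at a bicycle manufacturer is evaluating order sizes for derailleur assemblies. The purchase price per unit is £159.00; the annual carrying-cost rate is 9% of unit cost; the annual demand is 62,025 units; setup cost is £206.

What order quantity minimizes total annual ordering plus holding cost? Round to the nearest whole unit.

1,336 units

Holding cost per unit per year: H = 9% × £159 = £14.3100
EOQ = √(2DS/H) = √(2 × 62,025 × 206 / 14.31)
    = √(1,785,765.20) ≈ 1,336.33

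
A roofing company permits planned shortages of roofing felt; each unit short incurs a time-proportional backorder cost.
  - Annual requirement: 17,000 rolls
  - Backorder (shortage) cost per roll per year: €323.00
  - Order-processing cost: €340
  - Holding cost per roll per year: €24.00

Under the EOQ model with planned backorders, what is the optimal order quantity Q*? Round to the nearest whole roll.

719 rolls

Basic EOQ = √(2·17,000·340/24) = 694.022
Backorder adjustment √((H+b)/b) = √((24+323)/323) = 1.0365
Q* = 694.022 × 1.0365 ≈ 719.34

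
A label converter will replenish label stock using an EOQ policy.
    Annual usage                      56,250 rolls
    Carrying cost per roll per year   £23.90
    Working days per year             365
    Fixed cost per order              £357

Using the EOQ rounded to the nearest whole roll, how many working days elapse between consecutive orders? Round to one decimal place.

Optimal lot size Q* = (2 × 56,250 × £357 / £23.9)^½ ≈ 1,296.32 → Q = 1,296 rolls
Days between orders = 365 / (D/Q) = 365 / 43.403 ≈ 8.410

8.4 days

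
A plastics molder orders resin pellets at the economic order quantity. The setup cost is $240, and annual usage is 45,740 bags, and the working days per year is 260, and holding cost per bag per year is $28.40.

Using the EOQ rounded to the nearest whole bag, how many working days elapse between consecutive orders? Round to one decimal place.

5.0 days

Q* = √(2·D·S / H) = √(2·45,740·240 / 28.4) = √773,070.4 ≈ 879.24 → Q = 879 bags
Cycle time = (working days × Q)/D = (260 × 879) / 45,740 = 4.997 days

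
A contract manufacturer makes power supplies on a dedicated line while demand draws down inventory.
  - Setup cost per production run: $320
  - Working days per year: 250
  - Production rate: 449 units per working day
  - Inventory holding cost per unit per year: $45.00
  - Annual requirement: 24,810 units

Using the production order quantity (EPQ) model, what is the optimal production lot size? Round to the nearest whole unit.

673 units

d = 24,810/250 = 99.2400 units/day;  effective holding cost H(1 − d/p) = 45·(1 − 99.2400/449) = 35.05390
Q* = √(2DS / H_eff) = √(2·24,810·320 / 35.05390) ≈ 673.03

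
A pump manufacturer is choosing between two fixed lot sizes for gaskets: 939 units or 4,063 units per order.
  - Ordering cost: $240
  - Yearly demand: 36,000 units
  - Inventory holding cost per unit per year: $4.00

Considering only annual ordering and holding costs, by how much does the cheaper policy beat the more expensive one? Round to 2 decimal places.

Annual cost at Q: ordering D·S/Q plus holding Q·H/2.
TC(939) = (36,000/939)×240 + (939/2)×4 = $11,079.28
TC(4,063) = (36,000/4,063)×240 + (4,063/2)×4 = $10,252.51
Cheaper: Q = 4,063.  Difference = $826.77

$826.77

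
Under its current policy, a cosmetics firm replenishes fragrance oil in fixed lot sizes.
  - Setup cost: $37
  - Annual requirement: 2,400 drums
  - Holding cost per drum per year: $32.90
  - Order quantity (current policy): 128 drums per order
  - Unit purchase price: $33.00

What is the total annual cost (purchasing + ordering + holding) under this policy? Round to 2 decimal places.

Ordering: D/Q × S = 2,400/128 × $37 = $693.75
Holding:  Q/2 × H = 128/2 × $32.9 = $2,105.60
Purchase cost = D·C = 2,400 × 33 = $79,200.00
Total = $693.75 + $2,105.60 + $79,200.00 = $81,999.35

$81,999.35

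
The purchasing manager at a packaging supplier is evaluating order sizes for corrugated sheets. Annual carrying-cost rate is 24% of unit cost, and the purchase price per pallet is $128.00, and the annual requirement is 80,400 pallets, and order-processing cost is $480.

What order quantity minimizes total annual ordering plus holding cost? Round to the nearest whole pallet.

1,585 pallets

Carrying cost H = $128 × 24% = $30.7200/pallet/yr
2DS/H = 2·80,400·480/30.72 = 2,512,500.00
EOQ = √2,512,500.00 ≈ 1,585.09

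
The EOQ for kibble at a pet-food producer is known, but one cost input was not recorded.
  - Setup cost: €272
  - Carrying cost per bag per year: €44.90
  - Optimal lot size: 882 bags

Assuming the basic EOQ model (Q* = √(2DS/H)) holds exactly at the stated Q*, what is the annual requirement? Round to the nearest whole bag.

From Q* = √(2DS/H) ⇒ Q*² = 2DS/H.
D = Q²H / (2S) = 882² × 44.9 / (2 × 272) = 64,207.33

64,207 bags per year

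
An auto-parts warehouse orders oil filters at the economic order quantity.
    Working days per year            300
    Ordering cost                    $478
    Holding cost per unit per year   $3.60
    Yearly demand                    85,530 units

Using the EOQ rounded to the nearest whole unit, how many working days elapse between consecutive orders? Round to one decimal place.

16.7 days

Q* = √(2·D·S / H) = √(2·85,530·478 / 3.6) = √22,712,966.7 ≈ 4,765.81 → Q = 4,766 units
T = Q/D × 300 days = 4,766/85,530 × 300 = 16.717 days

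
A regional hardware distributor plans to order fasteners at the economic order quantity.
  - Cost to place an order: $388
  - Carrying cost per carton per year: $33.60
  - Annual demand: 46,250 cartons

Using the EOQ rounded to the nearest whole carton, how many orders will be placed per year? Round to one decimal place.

EOQ = √(2DS/H) = √(2 × 46,250 × 388 / 33.6)
    = √(1,068,154.76) ≈ 1,033.52 → Q = 1,034
N = D/Q = 46,250/1,034 ≈ 44.729 orders/yr

44.7 orders per year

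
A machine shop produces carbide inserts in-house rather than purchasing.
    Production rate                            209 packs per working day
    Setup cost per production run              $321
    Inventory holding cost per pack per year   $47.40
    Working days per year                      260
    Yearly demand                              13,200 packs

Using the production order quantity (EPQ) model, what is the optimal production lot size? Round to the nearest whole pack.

d = 13,200/260 = 50.7692 packs/day;  effective holding cost H(1 − d/p) = 47.4·(1 − 50.7692/209) = 35.88583
Q* = √(2DS / H_eff) = √(2·13,200·321 / 35.88583) ≈ 485.95

486 packs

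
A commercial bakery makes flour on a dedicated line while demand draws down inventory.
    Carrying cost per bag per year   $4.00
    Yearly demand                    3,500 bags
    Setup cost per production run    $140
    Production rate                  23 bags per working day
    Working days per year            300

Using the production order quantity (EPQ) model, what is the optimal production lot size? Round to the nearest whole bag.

Daily demand d = 3,500/300 = 11.667; p = 23; 1 − d/p = 0.49275
EPQ = √(2DS / (H(1 − d/p)))
    = √(2 × 3,500 × 140 / (4 × 0.49275)) ≈ 705.13

705 bags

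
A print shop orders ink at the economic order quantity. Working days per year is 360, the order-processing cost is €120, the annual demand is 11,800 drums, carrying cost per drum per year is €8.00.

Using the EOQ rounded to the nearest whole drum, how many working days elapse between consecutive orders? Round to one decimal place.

Optimal lot size Q* = (2 × 11,800 × €120 / €8)^½ ≈ 594.98 → Q = 595 drums
T = Q/D × 360 days = 595/11,800 × 360 = 18.153 days

18.2 days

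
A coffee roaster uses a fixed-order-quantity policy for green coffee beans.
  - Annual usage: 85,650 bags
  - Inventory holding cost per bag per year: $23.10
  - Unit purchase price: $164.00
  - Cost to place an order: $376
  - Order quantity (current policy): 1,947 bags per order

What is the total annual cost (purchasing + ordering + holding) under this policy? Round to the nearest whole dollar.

$14,085,628

Ordering: D/Q × S = 85,650/1,947 × $376 = $16,540.52
Holding:  Q/2 × H = 1,947/2 × $23.1 = $22,487.85
Purchase cost = D·C = 85,650 × 164 = $14,046,600.00
Total = $16,540.52 + $22,487.85 + $14,046,600.00 = $14,085,628.37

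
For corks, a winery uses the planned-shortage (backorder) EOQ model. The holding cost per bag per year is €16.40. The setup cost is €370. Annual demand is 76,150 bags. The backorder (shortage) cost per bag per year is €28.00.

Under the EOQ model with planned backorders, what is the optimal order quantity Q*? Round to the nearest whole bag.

2,334 bags

Q* = √(2DS/H) · √((H + b)/b)
   = √(2 × 76,150 × 370 / 16.4) · √((16.4 + 28) / 28)
   = 1,853.655 × 1.2593 ≈ 2,334.22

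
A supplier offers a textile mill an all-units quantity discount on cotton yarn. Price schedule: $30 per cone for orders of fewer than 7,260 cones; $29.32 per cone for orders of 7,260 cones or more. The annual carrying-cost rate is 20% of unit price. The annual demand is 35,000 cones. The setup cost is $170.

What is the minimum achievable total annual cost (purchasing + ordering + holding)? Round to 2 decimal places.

$1,048,305.88

H₁ = 20%×$30 = $6.0000;  H₂ = 20%×$29.32 = $5.8640
EOQ₁ = √(2×35,000×170/6.0000) = 1,408.31  (< 7,260, feasible at tier 1)
EOQ₂ = √(2×35,000×170/5.8640) = 1,424.55  (< 7,260 → use Q = 7,260 at tier-2 price)
TC(tier 1 (EOQ₁), Q≈1,408.3) = $1,058,449.85
TC(tier 2, Q≈7,260.0) = $1,048,305.88
Minimum at tier 2: $1,048,305.88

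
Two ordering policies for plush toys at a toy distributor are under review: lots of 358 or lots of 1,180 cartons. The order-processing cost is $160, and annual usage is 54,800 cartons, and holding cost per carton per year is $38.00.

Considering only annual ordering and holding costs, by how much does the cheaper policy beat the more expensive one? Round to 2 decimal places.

$1,443.11

TC(Q) = (D/Q)S + (Q/2)H
TC(358) = (54,800/358)×160 + (358/2)×38 = $31,293.62
TC(1,180) = (54,800/1,180)×160 + (1,180/2)×38 = $29,850.51
|ΔTC| = |$31,293.62 − $29,850.51| = $1,443.11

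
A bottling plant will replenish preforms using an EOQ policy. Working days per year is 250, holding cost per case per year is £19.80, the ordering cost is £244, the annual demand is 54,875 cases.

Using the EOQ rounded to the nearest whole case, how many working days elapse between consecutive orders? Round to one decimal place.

Q* = √(2·D·S / H) = √(2·54,875·244 / 19.8) = √1,352,474.7 ≈ 1,162.96 → Q = 1,163 cases
T = Q/D × 250 days = 1,163/54,875 × 250 = 5.298 days

5.3 days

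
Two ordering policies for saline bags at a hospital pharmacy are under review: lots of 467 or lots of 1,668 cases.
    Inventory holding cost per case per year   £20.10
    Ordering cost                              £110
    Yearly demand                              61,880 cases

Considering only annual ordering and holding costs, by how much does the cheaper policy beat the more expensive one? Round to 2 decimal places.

£1,575.28

TC(Q) = (D/Q)S + (Q/2)H
TC(467) = (61,880/467)×110 + (467/2)×20.1 = £19,268.94
TC(1,668) = (61,880/1,668)×110 + (1,668/2)×20.1 = £20,844.22
Lots of 467 are cheaper by £1,575.28.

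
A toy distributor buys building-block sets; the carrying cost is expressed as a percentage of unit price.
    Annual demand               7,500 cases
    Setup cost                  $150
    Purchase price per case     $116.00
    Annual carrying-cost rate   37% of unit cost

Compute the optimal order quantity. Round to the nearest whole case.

H = i·C = 0.37 × $116 = $42.9200 per case-year
Q* = √(2·D·S / H) = √(2·7,500·150 / 42.92) = √52,423.1 ≈ 228.96

229 cases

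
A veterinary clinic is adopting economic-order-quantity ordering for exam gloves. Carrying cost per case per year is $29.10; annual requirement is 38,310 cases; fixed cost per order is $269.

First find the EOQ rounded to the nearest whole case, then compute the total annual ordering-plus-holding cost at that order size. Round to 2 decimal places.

$24,490.28

Optimal lot size Q* = (2 × 38,310 × $269 / $29.1)^½ ≈ 841.59 → Q = 842 cases
Orders/yr = 38,310/842 = 45.499; ordering cost = 45.499 × $269 = $12,239.18
Average inventory = 842/2 = 421; holding cost = 421 × $29.1 = $12,251.10
Total = $12,239.18 + $12,251.10 = $24,490.28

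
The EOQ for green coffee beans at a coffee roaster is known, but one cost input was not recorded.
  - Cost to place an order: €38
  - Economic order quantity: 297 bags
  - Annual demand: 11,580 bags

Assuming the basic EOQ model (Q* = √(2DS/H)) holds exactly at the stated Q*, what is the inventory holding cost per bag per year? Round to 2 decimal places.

From Q* = √(2DS/H) ⇒ Q*² = 2DS/H.
H = 2DS / Q² = 2 × 11,580 × 38 / 297² = 9.9772

€9.98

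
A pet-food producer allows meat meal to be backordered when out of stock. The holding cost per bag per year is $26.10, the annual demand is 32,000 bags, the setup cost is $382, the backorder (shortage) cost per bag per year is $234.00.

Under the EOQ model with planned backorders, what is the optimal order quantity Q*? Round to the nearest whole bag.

Q* = √(2DS/H) · √((H + b)/b)
   = √(2 × 32,000 × 382 / 26.1) · √((26.1 + 234) / 234)
   = 967.835 × 1.0543 ≈ 1,020.38

1,020 bags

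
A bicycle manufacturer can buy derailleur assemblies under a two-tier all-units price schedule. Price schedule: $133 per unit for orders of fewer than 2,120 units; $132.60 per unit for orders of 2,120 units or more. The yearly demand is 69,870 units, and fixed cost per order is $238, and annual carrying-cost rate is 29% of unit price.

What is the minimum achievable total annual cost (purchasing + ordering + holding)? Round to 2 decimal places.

$9,313,367.14

H₁ = 29%×$133 = $38.5700;  H₂ = 29%×$132.60 = $38.4540
EOQ₁ = √(2×69,870×238/38.5700) = 928.59  (< 2,120, feasible at tier 1)
EOQ₂ = √(2×69,870×238/38.4540) = 929.99  (< 2,120 → use Q = 2,120 at tier-2 price)
TC(tier 1 (EOQ₁), Q≈928.6) = $9,328,525.72
TC(tier 2, Q≈2,120.0) = $9,313,367.14
Minimum at tier 2: $9,313,367.14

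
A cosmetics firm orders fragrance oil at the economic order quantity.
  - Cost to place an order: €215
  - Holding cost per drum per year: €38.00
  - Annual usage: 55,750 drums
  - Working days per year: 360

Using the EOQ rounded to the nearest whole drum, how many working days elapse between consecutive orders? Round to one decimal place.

Q* = √(2·D·S / H) = √(2·55,750·215 / 38) = √630,855.3 ≈ 794.26 → Q = 794 drums
T = Q/D × 360 days = 794/55,750 × 360 = 5.127 days

5.1 days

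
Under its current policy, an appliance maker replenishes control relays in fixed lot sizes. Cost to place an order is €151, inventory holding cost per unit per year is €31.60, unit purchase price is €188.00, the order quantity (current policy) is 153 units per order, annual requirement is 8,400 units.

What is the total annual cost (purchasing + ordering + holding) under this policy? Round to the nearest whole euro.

€1,589,908

Annual ordering cost = (D/Q)·S = (8,400/153) × 151 = €8,290.20
Annual holding cost  = (Q/2)·H = (153/2) × 31.6 = €2,417.40
Purchase cost = D·C = 8,400 × 188 = €1,579,200.00
Total = €8,290.20 + €2,417.40 + €1,579,200.00 = €1,589,907.60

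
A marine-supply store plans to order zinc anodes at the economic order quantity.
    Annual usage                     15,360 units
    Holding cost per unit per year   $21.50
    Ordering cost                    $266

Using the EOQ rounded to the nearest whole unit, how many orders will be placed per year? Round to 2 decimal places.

2DS/H = 2·15,360·266/21.5 = 380,070.70
EOQ = √380,070.70 ≈ 616.50 → Q = 616
N = D/Q = 15,360/616 ≈ 24.935 orders/yr

24.94 orders per year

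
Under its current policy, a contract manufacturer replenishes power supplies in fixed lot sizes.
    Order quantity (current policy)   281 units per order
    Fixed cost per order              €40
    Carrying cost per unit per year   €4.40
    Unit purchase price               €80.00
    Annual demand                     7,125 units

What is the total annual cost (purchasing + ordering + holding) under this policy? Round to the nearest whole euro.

€571,632

Annual ordering cost = (D/Q)·S = (7,125/281) × 40 = €1,014.23
Annual holding cost  = (Q/2)·H = (281/2) × 4.4 = €618.20
Purchase cost = D·C = 7,125 × 80 = €570,000.00
Total = €1,014.23 + €618.20 + €570,000.00 = €571,632.43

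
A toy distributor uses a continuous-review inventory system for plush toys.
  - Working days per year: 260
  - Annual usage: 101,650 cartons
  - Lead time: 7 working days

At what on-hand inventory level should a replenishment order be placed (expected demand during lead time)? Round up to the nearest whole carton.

2,737 cartons

Daily demand d = 101,650 / 260 = 390.962 cartons/day
Demand during lead time = 390.962 × 7 = 2,736.73
Reorder point = 2,736.73 → round up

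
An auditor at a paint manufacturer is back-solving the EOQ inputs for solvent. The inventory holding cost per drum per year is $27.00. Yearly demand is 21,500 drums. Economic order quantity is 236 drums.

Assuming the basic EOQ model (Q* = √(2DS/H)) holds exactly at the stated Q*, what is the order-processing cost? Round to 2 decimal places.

Since Q* = (2DS/H)^½, squaring gives Q*²·H = 2DS.
S = Q²H / (2D) = 236² × 27 / (2 × 21,500) = 34.9719

$34.97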